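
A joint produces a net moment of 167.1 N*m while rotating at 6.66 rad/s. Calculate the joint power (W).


P = M * omega
P = 167.1 * 6.66
P = 1112.8860


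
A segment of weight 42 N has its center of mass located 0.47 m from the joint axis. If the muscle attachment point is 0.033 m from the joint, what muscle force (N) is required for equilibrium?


F_muscle = W * d_load / d_muscle
F_muscle = 42 * 0.47 / 0.033
Numerator = 19.7400
F_muscle = 598.1818


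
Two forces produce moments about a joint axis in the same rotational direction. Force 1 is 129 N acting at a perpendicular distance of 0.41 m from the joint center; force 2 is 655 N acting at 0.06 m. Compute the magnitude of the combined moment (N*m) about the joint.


M = F1 * d1 + F2 * d2
M = 129 * 0.41 + 655 * 0.06
M = 52.8900 + 39.3000
M = 92.1900


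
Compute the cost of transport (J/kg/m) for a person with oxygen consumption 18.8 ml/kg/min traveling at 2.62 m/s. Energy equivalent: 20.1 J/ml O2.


Power per kg = VO2 * 20.1 / 60
Power per kg = 18.8 * 20.1 / 60 = 6.2980 W/kg
Cost = power_per_kg / speed
Cost = 6.2980 / 2.62
Cost = 2.4038


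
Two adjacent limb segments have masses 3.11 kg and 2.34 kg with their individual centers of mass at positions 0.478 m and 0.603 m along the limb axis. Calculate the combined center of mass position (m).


COM = (m1*x1 + m2*x2) / (m1 + m2)
COM = (3.11*0.478 + 2.34*0.603) / (3.11 + 2.34)
Numerator = 2.8976
Denominator = 5.4500
COM = 0.5317


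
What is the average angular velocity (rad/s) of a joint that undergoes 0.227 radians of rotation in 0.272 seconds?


omega = delta_theta / delta_t
omega = 0.227 / 0.272
omega = 0.8346


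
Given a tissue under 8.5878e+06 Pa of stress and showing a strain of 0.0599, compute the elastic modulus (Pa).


E = stress / strain
E = 8.5878e+06 / 0.0599
E = 1.4337e+08


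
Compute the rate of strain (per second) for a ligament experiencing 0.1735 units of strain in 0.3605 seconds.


strain_rate = delta_strain / delta_t
strain_rate = 0.1735 / 0.3605
strain_rate = 0.4813


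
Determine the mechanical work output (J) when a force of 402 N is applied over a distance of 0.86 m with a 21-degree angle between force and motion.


W = F * d * cos(theta)
theta = 21 deg = 0.3665 rad
cos(theta) = 0.9336
W = 402 * 0.86 * 0.9336
W = 322.7574


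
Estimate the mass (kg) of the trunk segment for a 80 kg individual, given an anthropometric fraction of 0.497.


m_segment = body_mass * fraction
m_segment = 80 * 0.497
m_segment = 39.7600


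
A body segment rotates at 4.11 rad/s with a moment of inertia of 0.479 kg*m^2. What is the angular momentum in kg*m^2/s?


L = I * omega
L = 0.479 * 4.11
L = 1.9687


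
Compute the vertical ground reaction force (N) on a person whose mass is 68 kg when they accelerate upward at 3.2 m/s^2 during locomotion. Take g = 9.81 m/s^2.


GRF = m * (g + a)
GRF = 68 * (9.81 + 3.2)
GRF = 68 * 13.0100
GRF = 884.6800


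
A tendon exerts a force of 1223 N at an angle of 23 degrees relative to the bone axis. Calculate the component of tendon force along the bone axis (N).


F_eff = F_tendon * cos(theta)
theta = 23 deg = 0.4014 rad
cos(theta) = 0.9205
F_eff = 1223 * 0.9205
F_eff = 1125.7774


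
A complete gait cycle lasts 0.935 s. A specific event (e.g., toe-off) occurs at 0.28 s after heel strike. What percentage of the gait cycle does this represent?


pct = (event_time / cycle_time) * 100
pct = (0.28 / 0.935) * 100
ratio = 0.2995
pct = 29.9465


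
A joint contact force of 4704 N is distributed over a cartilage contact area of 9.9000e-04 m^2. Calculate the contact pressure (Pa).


P = F / A
P = 4704 / 9.9000e-04
P = 4.7515e+06


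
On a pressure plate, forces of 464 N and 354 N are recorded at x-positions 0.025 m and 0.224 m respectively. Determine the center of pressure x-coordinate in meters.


COP_x = (F1*x1 + F2*x2) / (F1 + F2)
COP_x = (464*0.025 + 354*0.224) / (464 + 354)
Numerator = 90.8960
Denominator = 818
COP_x = 0.1111


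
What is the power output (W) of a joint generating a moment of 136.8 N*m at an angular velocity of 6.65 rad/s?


P = M * omega
P = 136.8 * 6.65
P = 909.7200


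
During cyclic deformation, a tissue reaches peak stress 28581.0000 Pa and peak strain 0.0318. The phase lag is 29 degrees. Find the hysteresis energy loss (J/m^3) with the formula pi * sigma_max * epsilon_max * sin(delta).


E_loss = pi * sigma_max * epsilon_max * sin(delta)
delta = 29 deg = 0.5061 rad
sin(delta) = 0.4848
E_loss = pi * 28581.0000 * 0.0318 * 0.4848
E_loss = 1384.2854


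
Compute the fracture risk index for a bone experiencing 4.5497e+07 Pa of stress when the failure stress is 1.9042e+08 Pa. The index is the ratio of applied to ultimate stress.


FRI = applied / ultimate
FRI = 4.5497e+07 / 1.9042e+08
FRI = 0.2389


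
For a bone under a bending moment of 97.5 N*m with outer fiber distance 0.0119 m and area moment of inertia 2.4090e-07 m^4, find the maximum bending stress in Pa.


sigma = M * c / I
sigma = 97.5 * 0.0119 / 2.4090e-07
M * c = 1.1603
sigma = 4.8163e+06


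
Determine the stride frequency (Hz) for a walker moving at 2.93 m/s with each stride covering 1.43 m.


f = v / stride_length
f = 2.93 / 1.43
f = 2.0490


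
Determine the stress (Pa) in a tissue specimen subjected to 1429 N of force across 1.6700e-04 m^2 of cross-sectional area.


stress = F / A
stress = 1429 / 1.6700e-04
stress = 8.5569e+06


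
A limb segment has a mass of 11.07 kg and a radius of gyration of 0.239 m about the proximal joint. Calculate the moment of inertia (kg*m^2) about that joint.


I = m * k^2
I = 11.07 * 0.239^2
k^2 = 0.0571
I = 0.6323


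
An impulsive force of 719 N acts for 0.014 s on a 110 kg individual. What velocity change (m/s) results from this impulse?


J = F * dt = 719 * 0.014 = 10.0660 N*s
delta_v = J / m
delta_v = 10.0660 / 110
delta_v = 0.0915


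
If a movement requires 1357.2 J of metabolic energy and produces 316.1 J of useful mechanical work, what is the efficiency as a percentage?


eta = (W_mech / E_meta) * 100
eta = (316.1 / 1357.2) * 100
ratio = 0.2329
eta = 23.2906


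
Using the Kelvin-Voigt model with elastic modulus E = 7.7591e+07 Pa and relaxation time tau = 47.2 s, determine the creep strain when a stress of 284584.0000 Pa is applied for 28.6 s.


epsilon(t) = (sigma/E) * (1 - exp(-t/tau))
sigma/E = 284584.0000 / 7.7591e+07 = 0.0037
exp(-t/tau) = exp(-28.6 / 47.2) = 0.5456
epsilon = 0.0037 * (1 - 0.5456)
epsilon = 0.0017


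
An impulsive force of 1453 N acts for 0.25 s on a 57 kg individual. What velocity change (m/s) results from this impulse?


J = F * dt = 1453 * 0.25 = 363.2500 N*s
delta_v = J / m
delta_v = 363.2500 / 57
delta_v = 6.3728


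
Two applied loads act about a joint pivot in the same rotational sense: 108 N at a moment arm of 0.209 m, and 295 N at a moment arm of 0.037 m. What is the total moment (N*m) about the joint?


M = F1 * d1 + F2 * d2
M = 108 * 0.209 + 295 * 0.037
M = 22.5720 + 10.9150
M = 33.4870


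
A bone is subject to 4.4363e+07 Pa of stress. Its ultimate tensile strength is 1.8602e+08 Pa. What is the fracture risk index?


FRI = applied / ultimate
FRI = 4.4363e+07 / 1.8602e+08
FRI = 0.2385


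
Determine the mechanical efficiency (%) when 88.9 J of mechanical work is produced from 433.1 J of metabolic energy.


eta = (W_mech / E_meta) * 100
eta = (88.9 / 433.1) * 100
ratio = 0.2053
eta = 20.5264


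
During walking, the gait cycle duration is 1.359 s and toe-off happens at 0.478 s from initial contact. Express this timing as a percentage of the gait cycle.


pct = (event_time / cycle_time) * 100
pct = (0.478 / 1.359) * 100
ratio = 0.3517
pct = 35.1729


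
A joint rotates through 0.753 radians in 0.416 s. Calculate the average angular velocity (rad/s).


omega = delta_theta / delta_t
omega = 0.753 / 0.416
omega = 1.8101


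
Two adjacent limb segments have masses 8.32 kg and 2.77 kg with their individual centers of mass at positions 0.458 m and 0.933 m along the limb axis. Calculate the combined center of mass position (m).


COM = (m1*x1 + m2*x2) / (m1 + m2)
COM = (8.32*0.458 + 2.77*0.933) / (8.32 + 2.77)
Numerator = 6.3950
Denominator = 11.0900
COM = 0.5766


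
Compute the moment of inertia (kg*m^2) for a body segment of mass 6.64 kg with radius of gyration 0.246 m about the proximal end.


I = m * k^2
I = 6.64 * 0.246^2
k^2 = 0.0605
I = 0.4018


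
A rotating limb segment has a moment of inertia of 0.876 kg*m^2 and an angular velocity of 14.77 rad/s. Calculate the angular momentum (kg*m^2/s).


L = I * omega
L = 0.876 * 14.77
L = 12.9385


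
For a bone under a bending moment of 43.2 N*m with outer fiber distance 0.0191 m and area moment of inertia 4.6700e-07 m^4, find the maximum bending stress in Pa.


sigma = M * c / I
sigma = 43.2 * 0.0191 / 4.6700e-07
M * c = 0.8251
sigma = 1.7669e+06


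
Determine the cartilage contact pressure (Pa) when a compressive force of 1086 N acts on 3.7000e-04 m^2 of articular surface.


P = F / A
P = 1086 / 3.7000e-04
P = 2.9351e+06


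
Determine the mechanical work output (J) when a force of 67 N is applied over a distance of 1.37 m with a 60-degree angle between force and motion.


W = F * d * cos(theta)
theta = 60 deg = 1.0472 rad
cos(theta) = 0.5000
W = 67 * 1.37 * 0.5000
W = 45.8950


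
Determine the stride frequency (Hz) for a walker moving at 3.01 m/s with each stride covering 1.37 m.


f = v / stride_length
f = 3.01 / 1.37
f = 2.1971


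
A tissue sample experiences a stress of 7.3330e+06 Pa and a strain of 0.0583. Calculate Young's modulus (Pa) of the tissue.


E = stress / strain
E = 7.3330e+06 / 0.0583
E = 1.2578e+08


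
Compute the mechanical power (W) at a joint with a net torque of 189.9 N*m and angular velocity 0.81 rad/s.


P = M * omega
P = 189.9 * 0.81
P = 153.8190


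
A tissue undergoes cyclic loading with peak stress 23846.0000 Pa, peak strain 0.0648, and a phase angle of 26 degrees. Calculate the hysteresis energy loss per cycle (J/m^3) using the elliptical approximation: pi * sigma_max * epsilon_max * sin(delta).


E_loss = pi * sigma_max * epsilon_max * sin(delta)
delta = 26 deg = 0.4538 rad
sin(delta) = 0.4384
E_loss = pi * 23846.0000 * 0.0648 * 0.4384
E_loss = 2128.0527


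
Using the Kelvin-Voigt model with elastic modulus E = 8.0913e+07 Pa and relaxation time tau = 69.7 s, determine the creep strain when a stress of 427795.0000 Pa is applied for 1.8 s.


epsilon(t) = (sigma/E) * (1 - exp(-t/tau))
sigma/E = 427795.0000 / 8.0913e+07 = 0.0053
exp(-t/tau) = exp(-1.8 / 69.7) = 0.9745
epsilon = 0.0053 * (1 - 0.9745)
epsilon = 1.3479e-04


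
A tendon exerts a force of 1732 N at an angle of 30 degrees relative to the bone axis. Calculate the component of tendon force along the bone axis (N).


F_eff = F_tendon * cos(theta)
theta = 30 deg = 0.5236 rad
cos(theta) = 0.8660
F_eff = 1732 * 0.8660
F_eff = 1499.9560


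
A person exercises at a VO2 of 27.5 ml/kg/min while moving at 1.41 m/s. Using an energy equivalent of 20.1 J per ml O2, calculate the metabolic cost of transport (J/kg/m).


Power per kg = VO2 * 20.1 / 60
Power per kg = 27.5 * 20.1 / 60 = 9.2125 W/kg
Cost = power_per_kg / speed
Cost = 9.2125 / 1.41
Cost = 6.5337


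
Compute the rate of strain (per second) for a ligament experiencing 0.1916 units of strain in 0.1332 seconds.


strain_rate = delta_strain / delta_t
strain_rate = 0.1916 / 0.1332
strain_rate = 1.4384


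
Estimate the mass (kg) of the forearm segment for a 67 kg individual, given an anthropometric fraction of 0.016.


m_segment = body_mass * fraction
m_segment = 67 * 0.016
m_segment = 1.0720


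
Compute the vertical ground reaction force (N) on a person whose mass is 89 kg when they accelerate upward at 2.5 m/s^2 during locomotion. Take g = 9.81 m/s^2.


GRF = m * (g + a)
GRF = 89 * (9.81 + 2.5)
GRF = 89 * 12.3100
GRF = 1095.5900


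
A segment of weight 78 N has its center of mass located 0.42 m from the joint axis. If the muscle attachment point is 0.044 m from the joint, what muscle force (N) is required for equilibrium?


F_muscle = W * d_load / d_muscle
F_muscle = 78 * 0.42 / 0.044
Numerator = 32.7600
F_muscle = 744.5455


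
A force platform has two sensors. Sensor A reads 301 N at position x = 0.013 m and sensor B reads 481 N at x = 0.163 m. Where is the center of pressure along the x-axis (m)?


COP_x = (F1*x1 + F2*x2) / (F1 + F2)
COP_x = (301*0.013 + 481*0.163) / (301 + 481)
Numerator = 82.3160
Denominator = 782
COP_x = 0.1053


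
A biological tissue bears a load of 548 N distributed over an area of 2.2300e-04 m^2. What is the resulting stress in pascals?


stress = F / A
stress = 548 / 2.2300e-04
stress = 2.4574e+06


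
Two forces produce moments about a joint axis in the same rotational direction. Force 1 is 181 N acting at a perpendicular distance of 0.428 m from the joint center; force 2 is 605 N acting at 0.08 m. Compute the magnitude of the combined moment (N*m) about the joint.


M = F1 * d1 + F2 * d2
M = 181 * 0.428 + 605 * 0.08
M = 77.4680 + 48.4000
M = 125.8680


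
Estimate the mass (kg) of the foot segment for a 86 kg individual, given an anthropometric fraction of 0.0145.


m_segment = body_mass * fraction
m_segment = 86 * 0.0145
m_segment = 1.2470


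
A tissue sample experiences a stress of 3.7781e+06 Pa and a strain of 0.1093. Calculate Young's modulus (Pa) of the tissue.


E = stress / strain
E = 3.7781e+06 / 0.1093
E = 3.4566e+07


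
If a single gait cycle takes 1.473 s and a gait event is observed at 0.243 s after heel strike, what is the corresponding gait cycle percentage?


pct = (event_time / cycle_time) * 100
pct = (0.243 / 1.473) * 100
ratio = 0.1650
pct = 16.4969


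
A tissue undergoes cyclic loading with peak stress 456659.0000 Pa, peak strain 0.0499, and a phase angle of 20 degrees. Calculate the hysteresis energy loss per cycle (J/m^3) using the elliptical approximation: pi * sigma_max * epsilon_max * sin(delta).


E_loss = pi * sigma_max * epsilon_max * sin(delta)
delta = 20 deg = 0.3491 rad
sin(delta) = 0.3420
E_loss = pi * 456659.0000 * 0.0499 * 0.3420
E_loss = 24484.6626


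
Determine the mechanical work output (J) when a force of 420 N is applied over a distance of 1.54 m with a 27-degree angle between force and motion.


W = F * d * cos(theta)
theta = 27 deg = 0.4712 rad
cos(theta) = 0.8910
W = 420 * 1.54 * 0.8910
W = 576.3030


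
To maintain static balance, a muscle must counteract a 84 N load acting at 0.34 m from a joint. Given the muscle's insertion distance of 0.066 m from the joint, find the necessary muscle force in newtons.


F_muscle = W * d_load / d_muscle
F_muscle = 84 * 0.34 / 0.066
Numerator = 28.5600
F_muscle = 432.7273


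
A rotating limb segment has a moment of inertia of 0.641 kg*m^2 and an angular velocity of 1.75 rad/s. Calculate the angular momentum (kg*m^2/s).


L = I * omega
L = 0.641 * 1.75
L = 1.1218


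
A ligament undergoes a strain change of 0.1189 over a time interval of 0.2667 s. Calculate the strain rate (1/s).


strain_rate = delta_strain / delta_t
strain_rate = 0.1189 / 0.2667
strain_rate = 0.4458


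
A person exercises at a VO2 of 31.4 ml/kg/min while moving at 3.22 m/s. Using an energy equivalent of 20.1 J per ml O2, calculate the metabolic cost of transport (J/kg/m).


Power per kg = VO2 * 20.1 / 60
Power per kg = 31.4 * 20.1 / 60 = 10.5190 W/kg
Cost = power_per_kg / speed
Cost = 10.5190 / 3.22
Cost = 3.2668


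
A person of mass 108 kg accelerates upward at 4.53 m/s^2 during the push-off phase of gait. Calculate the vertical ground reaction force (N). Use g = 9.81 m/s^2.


GRF = m * (g + a)
GRF = 108 * (9.81 + 4.53)
GRF = 108 * 14.3400
GRF = 1548.7200


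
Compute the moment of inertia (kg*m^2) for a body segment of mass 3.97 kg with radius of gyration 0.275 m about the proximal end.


I = m * k^2
I = 3.97 * 0.275^2
k^2 = 0.0756
I = 0.3002


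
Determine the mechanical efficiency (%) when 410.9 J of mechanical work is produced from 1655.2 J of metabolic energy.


eta = (W_mech / E_meta) * 100
eta = (410.9 / 1655.2) * 100
ratio = 0.2482
eta = 24.8248


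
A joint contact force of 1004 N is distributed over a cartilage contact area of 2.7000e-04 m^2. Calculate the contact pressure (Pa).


P = F / A
P = 1004 / 2.7000e-04
P = 3.7185e+06


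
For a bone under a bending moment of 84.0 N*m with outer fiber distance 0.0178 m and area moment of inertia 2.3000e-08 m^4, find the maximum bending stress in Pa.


sigma = M * c / I
sigma = 84.0 * 0.0178 / 2.3000e-08
M * c = 1.4952
sigma = 6.5009e+07


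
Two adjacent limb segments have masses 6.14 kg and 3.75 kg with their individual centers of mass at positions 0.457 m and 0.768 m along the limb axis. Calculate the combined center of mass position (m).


COM = (m1*x1 + m2*x2) / (m1 + m2)
COM = (6.14*0.457 + 3.75*0.768) / (6.14 + 3.75)
Numerator = 5.6860
Denominator = 9.8900
COM = 0.5749


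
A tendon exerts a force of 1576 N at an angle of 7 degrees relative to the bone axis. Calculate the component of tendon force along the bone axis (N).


F_eff = F_tendon * cos(theta)
theta = 7 deg = 0.1222 rad
cos(theta) = 0.9925
F_eff = 1576 * 0.9925
F_eff = 1564.2527


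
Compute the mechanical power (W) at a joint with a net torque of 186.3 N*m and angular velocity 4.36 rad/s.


P = M * omega
P = 186.3 * 4.36
P = 812.2680


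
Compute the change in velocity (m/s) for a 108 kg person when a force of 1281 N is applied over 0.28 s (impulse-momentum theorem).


J = F * dt = 1281 * 0.28 = 358.6800 N*s
delta_v = J / m
delta_v = 358.6800 / 108
delta_v = 3.3211


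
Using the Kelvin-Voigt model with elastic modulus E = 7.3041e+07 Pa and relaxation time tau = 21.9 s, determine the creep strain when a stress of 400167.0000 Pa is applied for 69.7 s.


epsilon(t) = (sigma/E) * (1 - exp(-t/tau))
sigma/E = 400167.0000 / 7.3041e+07 = 0.0055
exp(-t/tau) = exp(-69.7 / 21.9) = 0.0415
epsilon = 0.0055 * (1 - 0.0415)
epsilon = 0.0053


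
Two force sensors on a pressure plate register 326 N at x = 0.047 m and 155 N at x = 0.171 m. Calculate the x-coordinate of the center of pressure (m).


COP_x = (F1*x1 + F2*x2) / (F1 + F2)
COP_x = (326*0.047 + 155*0.171) / (326 + 155)
Numerator = 41.8270
Denominator = 481
COP_x = 0.0870


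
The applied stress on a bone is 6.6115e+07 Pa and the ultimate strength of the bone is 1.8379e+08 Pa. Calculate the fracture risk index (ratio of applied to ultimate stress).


FRI = applied / ultimate
FRI = 6.6115e+07 / 1.8379e+08
FRI = 0.3597


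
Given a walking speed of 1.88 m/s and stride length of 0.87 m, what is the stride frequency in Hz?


f = v / stride_length
f = 1.88 / 0.87
f = 2.1609


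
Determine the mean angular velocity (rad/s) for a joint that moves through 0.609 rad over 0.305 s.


omega = delta_theta / delta_t
omega = 0.609 / 0.305
omega = 1.9967


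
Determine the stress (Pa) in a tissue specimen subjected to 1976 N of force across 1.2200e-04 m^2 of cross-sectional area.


stress = F / A
stress = 1976 / 1.2200e-04
stress = 1.6197e+07


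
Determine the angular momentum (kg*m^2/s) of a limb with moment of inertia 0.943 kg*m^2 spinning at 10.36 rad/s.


L = I * omega
L = 0.943 * 10.36
L = 9.7695


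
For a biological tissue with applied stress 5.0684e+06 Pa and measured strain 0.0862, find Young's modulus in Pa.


E = stress / strain
E = 5.0684e+06 / 0.0862
E = 5.8798e+07


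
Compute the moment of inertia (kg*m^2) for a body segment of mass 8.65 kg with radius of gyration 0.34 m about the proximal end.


I = m * k^2
I = 8.65 * 0.34^2
k^2 = 0.1156
I = 0.9999


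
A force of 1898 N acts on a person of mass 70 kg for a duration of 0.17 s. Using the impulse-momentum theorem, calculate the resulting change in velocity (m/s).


J = F * dt = 1898 * 0.17 = 322.6600 N*s
delta_v = J / m
delta_v = 322.6600 / 70
delta_v = 4.6094


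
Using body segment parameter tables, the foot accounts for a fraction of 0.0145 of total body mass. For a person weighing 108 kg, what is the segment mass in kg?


m_segment = body_mass * fraction
m_segment = 108 * 0.0145
m_segment = 1.5660


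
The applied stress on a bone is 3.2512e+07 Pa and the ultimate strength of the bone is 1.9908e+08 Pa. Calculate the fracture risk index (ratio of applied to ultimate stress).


FRI = applied / ultimate
FRI = 3.2512e+07 / 1.9908e+08
FRI = 0.1633


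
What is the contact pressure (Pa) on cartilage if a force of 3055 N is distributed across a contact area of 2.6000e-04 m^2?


P = F / A
P = 3055 / 2.6000e-04
P = 1.1750e+07


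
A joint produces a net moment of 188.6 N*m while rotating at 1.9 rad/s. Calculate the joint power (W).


P = M * omega
P = 188.6 * 1.9
P = 358.3400


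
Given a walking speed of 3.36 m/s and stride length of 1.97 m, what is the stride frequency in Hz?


f = v / stride_length
f = 3.36 / 1.97
f = 1.7056


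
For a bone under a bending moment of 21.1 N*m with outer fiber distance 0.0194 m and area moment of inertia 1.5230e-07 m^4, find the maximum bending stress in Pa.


sigma = M * c / I
sigma = 21.1 * 0.0194 / 1.5230e-07
M * c = 0.4093
sigma = 2.6877e+06


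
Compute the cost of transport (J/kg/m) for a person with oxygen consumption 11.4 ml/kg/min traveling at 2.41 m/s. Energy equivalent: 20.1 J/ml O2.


Power per kg = VO2 * 20.1 / 60
Power per kg = 11.4 * 20.1 / 60 = 3.8190 W/kg
Cost = power_per_kg / speed
Cost = 3.8190 / 2.41
Cost = 1.5846


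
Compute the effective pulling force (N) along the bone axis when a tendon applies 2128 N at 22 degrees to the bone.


F_eff = F_tendon * cos(theta)
theta = 22 deg = 0.3840 rad
cos(theta) = 0.9272
F_eff = 2128 * 0.9272
F_eff = 1973.0472


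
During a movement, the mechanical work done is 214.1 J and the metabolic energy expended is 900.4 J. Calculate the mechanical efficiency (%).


eta = (W_mech / E_meta) * 100
eta = (214.1 / 900.4) * 100
ratio = 0.2378
eta = 23.7783


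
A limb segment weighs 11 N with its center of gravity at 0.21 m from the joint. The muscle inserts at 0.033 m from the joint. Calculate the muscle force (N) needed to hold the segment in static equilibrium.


F_muscle = W * d_load / d_muscle
F_muscle = 11 * 0.21 / 0.033
Numerator = 2.3100
F_muscle = 70.0000


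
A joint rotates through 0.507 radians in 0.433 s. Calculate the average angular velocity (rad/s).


omega = delta_theta / delta_t
omega = 0.507 / 0.433
omega = 1.1709


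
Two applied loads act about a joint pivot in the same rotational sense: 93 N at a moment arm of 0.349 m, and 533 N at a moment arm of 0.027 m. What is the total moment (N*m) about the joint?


M = F1 * d1 + F2 * d2
M = 93 * 0.349 + 533 * 0.027
M = 32.4570 + 14.3910
M = 46.8480


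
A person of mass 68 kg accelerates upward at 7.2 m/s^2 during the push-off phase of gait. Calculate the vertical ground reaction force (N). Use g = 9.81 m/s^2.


GRF = m * (g + a)
GRF = 68 * (9.81 + 7.2)
GRF = 68 * 17.0100
GRF = 1156.6800


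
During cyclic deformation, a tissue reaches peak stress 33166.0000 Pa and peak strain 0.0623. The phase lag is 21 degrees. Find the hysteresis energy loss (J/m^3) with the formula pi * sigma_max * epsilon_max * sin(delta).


E_loss = pi * sigma_max * epsilon_max * sin(delta)
delta = 21 deg = 0.3665 rad
sin(delta) = 0.3584
E_loss = pi * 33166.0000 * 0.0623 * 0.3584
E_loss = 2326.2703


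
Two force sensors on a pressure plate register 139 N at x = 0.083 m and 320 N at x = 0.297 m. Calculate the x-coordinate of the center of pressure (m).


COP_x = (F1*x1 + F2*x2) / (F1 + F2)
COP_x = (139*0.083 + 320*0.297) / (139 + 320)
Numerator = 106.5770
Denominator = 459
COP_x = 0.2322


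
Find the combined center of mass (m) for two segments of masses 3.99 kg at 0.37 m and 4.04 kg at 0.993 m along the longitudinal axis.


COM = (m1*x1 + m2*x2) / (m1 + m2)
COM = (3.99*0.37 + 4.04*0.993) / (3.99 + 4.04)
Numerator = 5.4880
Denominator = 8.0300
COM = 0.6834


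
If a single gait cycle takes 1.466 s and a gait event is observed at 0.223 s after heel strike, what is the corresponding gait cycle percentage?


pct = (event_time / cycle_time) * 100
pct = (0.223 / 1.466) * 100
ratio = 0.1521
pct = 15.2115


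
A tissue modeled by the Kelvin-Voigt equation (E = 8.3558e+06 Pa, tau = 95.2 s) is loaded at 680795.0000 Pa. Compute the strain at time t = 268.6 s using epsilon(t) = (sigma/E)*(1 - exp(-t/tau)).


epsilon(t) = (sigma/E) * (1 - exp(-t/tau))
sigma/E = 680795.0000 / 8.3558e+06 = 0.0815
exp(-t/tau) = exp(-268.6 / 95.2) = 0.0595
epsilon = 0.0815 * (1 - 0.0595)
epsilon = 0.0766


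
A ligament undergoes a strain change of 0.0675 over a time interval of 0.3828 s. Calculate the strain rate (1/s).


strain_rate = delta_strain / delta_t
strain_rate = 0.0675 / 0.3828
strain_rate = 0.1763


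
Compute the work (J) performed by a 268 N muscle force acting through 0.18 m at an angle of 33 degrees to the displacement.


W = F * d * cos(theta)
theta = 33 deg = 0.5760 rad
cos(theta) = 0.8387
W = 268 * 0.18 * 0.8387
W = 40.4575


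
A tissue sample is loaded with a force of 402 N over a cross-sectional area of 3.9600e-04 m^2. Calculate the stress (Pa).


stress = F / A
stress = 402 / 3.9600e-04
stress = 1.0152e+06


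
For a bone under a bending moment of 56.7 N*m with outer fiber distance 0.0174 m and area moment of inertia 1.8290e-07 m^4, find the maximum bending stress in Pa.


sigma = M * c / I
sigma = 56.7 * 0.0174 / 1.8290e-07
M * c = 0.9866
sigma = 5.3941e+06


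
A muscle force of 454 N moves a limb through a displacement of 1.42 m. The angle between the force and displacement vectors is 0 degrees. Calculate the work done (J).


W = F * d * cos(theta)
theta = 0 deg = 0.0000 rad
cos(theta) = 1.0000
W = 454 * 1.42 * 1.0000
W = 644.6800


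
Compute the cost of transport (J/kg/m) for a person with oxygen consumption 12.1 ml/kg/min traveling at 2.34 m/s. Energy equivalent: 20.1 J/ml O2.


Power per kg = VO2 * 20.1 / 60
Power per kg = 12.1 * 20.1 / 60 = 4.0535 W/kg
Cost = power_per_kg / speed
Cost = 4.0535 / 2.34
Cost = 1.7323


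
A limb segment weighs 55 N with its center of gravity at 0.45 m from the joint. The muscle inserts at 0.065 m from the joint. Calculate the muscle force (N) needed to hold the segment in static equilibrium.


F_muscle = W * d_load / d_muscle
F_muscle = 55 * 0.45 / 0.065
Numerator = 24.7500
F_muscle = 380.7692


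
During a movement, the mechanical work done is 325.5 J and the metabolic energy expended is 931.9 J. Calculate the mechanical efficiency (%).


eta = (W_mech / E_meta) * 100
eta = (325.5 / 931.9) * 100
ratio = 0.3493
eta = 34.9286


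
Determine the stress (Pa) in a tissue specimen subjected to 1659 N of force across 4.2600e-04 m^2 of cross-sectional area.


stress = F / A
stress = 1659 / 4.2600e-04
stress = 3.8944e+06


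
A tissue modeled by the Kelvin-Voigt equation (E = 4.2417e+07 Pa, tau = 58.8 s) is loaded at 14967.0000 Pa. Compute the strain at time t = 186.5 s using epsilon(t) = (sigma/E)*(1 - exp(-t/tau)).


epsilon(t) = (sigma/E) * (1 - exp(-t/tau))
sigma/E = 14967.0000 / 4.2417e+07 = 3.5285e-04
exp(-t/tau) = exp(-186.5 / 58.8) = 0.0419
epsilon = 3.5285e-04 * (1 - 0.0419)
epsilon = 3.3806e-04


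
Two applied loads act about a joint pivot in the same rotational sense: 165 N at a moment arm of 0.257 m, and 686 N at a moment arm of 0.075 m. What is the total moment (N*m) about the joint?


M = F1 * d1 + F2 * d2
M = 165 * 0.257 + 686 * 0.075
M = 42.4050 + 51.4500
M = 93.8550


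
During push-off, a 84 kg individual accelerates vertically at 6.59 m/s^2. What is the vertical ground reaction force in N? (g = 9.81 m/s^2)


GRF = m * (g + a)
GRF = 84 * (9.81 + 6.59)
GRF = 84 * 16.4000
GRF = 1377.6000


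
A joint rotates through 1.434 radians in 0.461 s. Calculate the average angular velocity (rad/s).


omega = delta_theta / delta_t
omega = 1.434 / 0.461
omega = 3.1106


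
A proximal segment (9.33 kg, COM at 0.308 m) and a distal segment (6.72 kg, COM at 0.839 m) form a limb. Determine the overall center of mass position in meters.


COM = (m1*x1 + m2*x2) / (m1 + m2)
COM = (9.33*0.308 + 6.72*0.839) / (9.33 + 6.72)
Numerator = 8.5117
Denominator = 16.0500
COM = 0.5303


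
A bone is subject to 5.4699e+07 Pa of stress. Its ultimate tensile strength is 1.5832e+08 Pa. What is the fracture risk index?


FRI = applied / ultimate
FRI = 5.4699e+07 / 1.5832e+08
FRI = 0.3455


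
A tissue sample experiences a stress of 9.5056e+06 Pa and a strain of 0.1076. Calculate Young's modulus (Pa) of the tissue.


E = stress / strain
E = 9.5056e+06 / 0.1076
E = 8.8342e+07


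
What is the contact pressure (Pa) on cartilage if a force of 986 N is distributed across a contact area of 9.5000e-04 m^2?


P = F / A
P = 986 / 9.5000e-04
P = 1.0379e+06


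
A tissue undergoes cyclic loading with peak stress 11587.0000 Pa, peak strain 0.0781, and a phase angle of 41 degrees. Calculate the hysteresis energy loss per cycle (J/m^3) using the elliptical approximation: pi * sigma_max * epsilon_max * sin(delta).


E_loss = pi * sigma_max * epsilon_max * sin(delta)
delta = 41 deg = 0.7156 rad
sin(delta) = 0.6561
E_loss = pi * 11587.0000 * 0.0781 * 0.6561
E_loss = 1865.1546


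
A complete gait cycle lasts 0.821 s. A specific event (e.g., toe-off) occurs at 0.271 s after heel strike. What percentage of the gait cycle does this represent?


pct = (event_time / cycle_time) * 100
pct = (0.271 / 0.821) * 100
ratio = 0.3301
pct = 33.0085


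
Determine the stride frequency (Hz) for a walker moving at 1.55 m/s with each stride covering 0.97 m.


f = v / stride_length
f = 1.55 / 0.97
f = 1.5979


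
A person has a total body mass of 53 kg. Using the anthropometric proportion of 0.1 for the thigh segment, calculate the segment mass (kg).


m_segment = body_mass * fraction
m_segment = 53 * 0.1
m_segment = 5.3000


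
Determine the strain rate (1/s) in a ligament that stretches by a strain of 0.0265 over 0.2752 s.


strain_rate = delta_strain / delta_t
strain_rate = 0.0265 / 0.2752
strain_rate = 0.0963


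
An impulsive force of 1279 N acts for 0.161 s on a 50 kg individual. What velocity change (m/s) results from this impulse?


J = F * dt = 1279 * 0.161 = 205.9190 N*s
delta_v = J / m
delta_v = 205.9190 / 50
delta_v = 4.1184


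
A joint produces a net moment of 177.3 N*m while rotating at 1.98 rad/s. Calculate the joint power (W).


P = M * omega
P = 177.3 * 1.98
P = 351.0540


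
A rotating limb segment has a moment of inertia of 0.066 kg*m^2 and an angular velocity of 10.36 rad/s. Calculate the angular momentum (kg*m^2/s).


L = I * omega
L = 0.066 * 10.36
L = 0.6838


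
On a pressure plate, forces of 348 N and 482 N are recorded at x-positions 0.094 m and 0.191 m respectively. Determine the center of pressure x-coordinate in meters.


COP_x = (F1*x1 + F2*x2) / (F1 + F2)
COP_x = (348*0.094 + 482*0.191) / (348 + 482)
Numerator = 124.7740
Denominator = 830
COP_x = 0.1503


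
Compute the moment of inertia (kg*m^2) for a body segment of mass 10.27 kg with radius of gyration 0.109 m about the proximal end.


I = m * k^2
I = 10.27 * 0.109^2
k^2 = 0.0119
I = 0.1220


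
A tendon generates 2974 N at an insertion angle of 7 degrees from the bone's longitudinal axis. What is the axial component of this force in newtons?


F_eff = F_tendon * cos(theta)
theta = 7 deg = 0.1222 rad
cos(theta) = 0.9925
F_eff = 2974 * 0.9925
F_eff = 2951.8323


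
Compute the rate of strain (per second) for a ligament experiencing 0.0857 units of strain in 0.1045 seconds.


strain_rate = delta_strain / delta_t
strain_rate = 0.0857 / 0.1045
strain_rate = 0.8201


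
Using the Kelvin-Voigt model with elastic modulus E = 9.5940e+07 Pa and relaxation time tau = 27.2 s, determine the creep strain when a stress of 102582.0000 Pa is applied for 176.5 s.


epsilon(t) = (sigma/E) * (1 - exp(-t/tau))
sigma/E = 102582.0000 / 9.5940e+07 = 0.0011
exp(-t/tau) = exp(-176.5 / 27.2) = 0.0015
epsilon = 0.0011 * (1 - 0.0015)
epsilon = 0.0011


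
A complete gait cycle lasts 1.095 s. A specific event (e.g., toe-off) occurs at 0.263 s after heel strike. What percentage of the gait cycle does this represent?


pct = (event_time / cycle_time) * 100
pct = (0.263 / 1.095) * 100
ratio = 0.2402
pct = 24.0183


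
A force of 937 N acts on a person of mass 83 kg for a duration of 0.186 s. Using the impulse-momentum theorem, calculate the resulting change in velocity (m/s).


J = F * dt = 937 * 0.186 = 174.2820 N*s
delta_v = J / m
delta_v = 174.2820 / 83
delta_v = 2.0998


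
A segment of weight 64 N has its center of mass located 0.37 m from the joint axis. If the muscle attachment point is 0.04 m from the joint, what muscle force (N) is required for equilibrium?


F_muscle = W * d_load / d_muscle
F_muscle = 64 * 0.37 / 0.04
Numerator = 23.6800
F_muscle = 592.0000


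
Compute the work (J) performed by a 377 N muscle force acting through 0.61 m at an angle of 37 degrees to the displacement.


W = F * d * cos(theta)
theta = 37 deg = 0.6458 rad
cos(theta) = 0.7986
W = 377 * 0.61 * 0.7986
W = 183.6622


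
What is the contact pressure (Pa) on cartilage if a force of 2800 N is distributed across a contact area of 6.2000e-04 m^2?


P = F / A
P = 2800 / 6.2000e-04
P = 4.5161e+06


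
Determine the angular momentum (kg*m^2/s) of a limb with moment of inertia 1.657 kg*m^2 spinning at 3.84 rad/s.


L = I * omega
L = 1.657 * 3.84
L = 6.3629


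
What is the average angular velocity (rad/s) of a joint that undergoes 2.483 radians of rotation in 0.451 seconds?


omega = delta_theta / delta_t
omega = 2.483 / 0.451
omega = 5.5055


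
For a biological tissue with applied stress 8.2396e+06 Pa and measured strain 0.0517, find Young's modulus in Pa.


E = stress / strain
E = 8.2396e+06 / 0.0517
E = 1.5937e+08


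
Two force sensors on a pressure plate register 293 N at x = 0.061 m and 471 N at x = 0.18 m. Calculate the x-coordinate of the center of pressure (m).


COP_x = (F1*x1 + F2*x2) / (F1 + F2)
COP_x = (293*0.061 + 471*0.18) / (293 + 471)
Numerator = 102.6530
Denominator = 764
COP_x = 0.1344


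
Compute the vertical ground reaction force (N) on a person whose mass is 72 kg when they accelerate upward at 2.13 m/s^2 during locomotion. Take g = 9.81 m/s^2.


GRF = m * (g + a)
GRF = 72 * (9.81 + 2.13)
GRF = 72 * 11.9400
GRF = 859.6800


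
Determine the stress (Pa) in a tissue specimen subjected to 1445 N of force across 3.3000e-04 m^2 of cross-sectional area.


stress = F / A
stress = 1445 / 3.3000e-04
stress = 4.3788e+06


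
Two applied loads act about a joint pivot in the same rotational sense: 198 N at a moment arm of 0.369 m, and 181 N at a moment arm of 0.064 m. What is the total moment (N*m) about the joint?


M = F1 * d1 + F2 * d2
M = 198 * 0.369 + 181 * 0.064
M = 73.0620 + 11.5840
M = 84.6460


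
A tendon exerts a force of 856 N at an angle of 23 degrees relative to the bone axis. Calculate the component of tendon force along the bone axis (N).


F_eff = F_tendon * cos(theta)
theta = 23 deg = 0.4014 rad
cos(theta) = 0.9205
F_eff = 856 * 0.9205
F_eff = 787.9522


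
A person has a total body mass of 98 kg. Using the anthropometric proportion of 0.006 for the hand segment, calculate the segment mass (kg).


m_segment = body_mass * fraction
m_segment = 98 * 0.006
m_segment = 0.5880


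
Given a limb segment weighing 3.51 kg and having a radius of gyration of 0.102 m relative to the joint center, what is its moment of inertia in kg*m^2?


I = m * k^2
I = 3.51 * 0.102^2
k^2 = 0.0104
I = 0.0365


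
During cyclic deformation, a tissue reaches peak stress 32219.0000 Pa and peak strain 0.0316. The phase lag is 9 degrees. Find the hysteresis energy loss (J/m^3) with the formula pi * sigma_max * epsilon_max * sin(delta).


E_loss = pi * sigma_max * epsilon_max * sin(delta)
delta = 9 deg = 0.1571 rad
sin(delta) = 0.1564
E_loss = pi * 32219.0000 * 0.0316 * 0.1564
E_loss = 500.3587


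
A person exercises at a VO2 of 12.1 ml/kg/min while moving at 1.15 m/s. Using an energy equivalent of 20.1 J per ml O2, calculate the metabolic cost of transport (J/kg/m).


Power per kg = VO2 * 20.1 / 60
Power per kg = 12.1 * 20.1 / 60 = 4.0535 W/kg
Cost = power_per_kg / speed
Cost = 4.0535 / 1.15
Cost = 3.5248


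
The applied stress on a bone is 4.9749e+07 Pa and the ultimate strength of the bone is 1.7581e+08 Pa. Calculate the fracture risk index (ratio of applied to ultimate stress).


FRI = applied / ultimate
FRI = 4.9749e+07 / 1.7581e+08
FRI = 0.2830


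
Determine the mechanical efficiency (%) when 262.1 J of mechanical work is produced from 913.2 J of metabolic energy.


eta = (W_mech / E_meta) * 100
eta = (262.1 / 913.2) * 100
ratio = 0.2870
eta = 28.7013


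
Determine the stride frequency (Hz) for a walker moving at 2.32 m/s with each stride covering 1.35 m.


f = v / stride_length
f = 2.32 / 1.35
f = 1.7185


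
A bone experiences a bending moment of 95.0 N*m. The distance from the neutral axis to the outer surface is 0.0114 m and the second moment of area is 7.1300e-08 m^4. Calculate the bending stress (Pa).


sigma = M * c / I
sigma = 95.0 * 0.0114 / 7.1300e-08
M * c = 1.0830
sigma = 1.5189e+07


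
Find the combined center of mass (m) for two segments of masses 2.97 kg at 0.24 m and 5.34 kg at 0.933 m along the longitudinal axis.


COM = (m1*x1 + m2*x2) / (m1 + m2)
COM = (2.97*0.24 + 5.34*0.933) / (2.97 + 5.34)
Numerator = 5.6950
Denominator = 8.3100
COM = 0.6853


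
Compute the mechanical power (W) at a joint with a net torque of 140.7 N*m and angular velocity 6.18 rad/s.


P = M * omega
P = 140.7 * 6.18
P = 869.5260


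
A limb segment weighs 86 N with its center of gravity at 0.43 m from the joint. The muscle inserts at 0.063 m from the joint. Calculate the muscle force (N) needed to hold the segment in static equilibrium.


F_muscle = W * d_load / d_muscle
F_muscle = 86 * 0.43 / 0.063
Numerator = 36.9800
F_muscle = 586.9841


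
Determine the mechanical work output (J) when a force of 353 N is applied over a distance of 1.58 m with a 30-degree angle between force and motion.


W = F * d * cos(theta)
theta = 30 deg = 0.5236 rad
cos(theta) = 0.8660
W = 353 * 1.58 * 0.8660
W = 483.0170


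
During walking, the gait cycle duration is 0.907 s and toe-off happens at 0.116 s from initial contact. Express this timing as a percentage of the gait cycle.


pct = (event_time / cycle_time) * 100
pct = (0.116 / 0.907) * 100
ratio = 0.1279
pct = 12.7894


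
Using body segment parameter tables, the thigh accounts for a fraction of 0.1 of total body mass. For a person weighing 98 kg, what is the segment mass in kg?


m_segment = body_mass * fraction
m_segment = 98 * 0.1
m_segment = 9.8000


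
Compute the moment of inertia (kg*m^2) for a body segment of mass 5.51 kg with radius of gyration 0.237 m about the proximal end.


I = m * k^2
I = 5.51 * 0.237^2
k^2 = 0.0562
I = 0.3095


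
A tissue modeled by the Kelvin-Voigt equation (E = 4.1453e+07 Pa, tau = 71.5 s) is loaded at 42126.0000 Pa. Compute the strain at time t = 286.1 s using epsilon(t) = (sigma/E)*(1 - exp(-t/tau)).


epsilon(t) = (sigma/E) * (1 - exp(-t/tau))
sigma/E = 42126.0000 / 4.1453e+07 = 0.0010
exp(-t/tau) = exp(-286.1 / 71.5) = 0.0183
epsilon = 0.0010 * (1 - 0.0183)
epsilon = 9.9765e-04


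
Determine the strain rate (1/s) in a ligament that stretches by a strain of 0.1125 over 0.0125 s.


strain_rate = delta_strain / delta_t
strain_rate = 0.1125 / 0.0125
strain_rate = 9.0000
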